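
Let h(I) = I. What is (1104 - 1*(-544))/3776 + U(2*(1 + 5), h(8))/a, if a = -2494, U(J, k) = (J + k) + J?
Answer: 124665/294292 ≈ 0.42361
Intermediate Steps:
U(J, k) = k + 2*J
(1104 - 1*(-544))/3776 + U(2*(1 + 5), h(8))/a = (1104 - 1*(-544))/3776 + (8 + 2*(2*(1 + 5)))/(-2494) = (1104 + 544)*(1/3776) + (8 + 2*(2*6))*(-1/2494) = 1648*(1/3776) + (8 + 2*12)*(-1/2494) = 103/236 + (8 + 24)*(-1/2494) = 103/236 + 32*(-1/2494) = 103/236 - 16/1247 = 124665/294292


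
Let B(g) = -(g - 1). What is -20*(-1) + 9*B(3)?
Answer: 2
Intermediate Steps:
B(g) = 1 - g (B(g) = -(-1 + g) = 1 - g)
-20*(-1) + 9*B(3) = -20*(-1) + 9*(1 - 1*3) = 20 + 9*(1 - 3) = 20 + 9*(-2) = 20 - 18 = 2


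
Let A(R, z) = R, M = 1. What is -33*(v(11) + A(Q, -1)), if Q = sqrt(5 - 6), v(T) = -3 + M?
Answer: 66 - 33*I ≈ 66.0 - 33.0*I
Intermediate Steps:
v(T) = -2 (v(T) = -3 + 1 = -2)
Q = I (Q = sqrt(-1) = I ≈ 1.0*I)
-33*(v(11) + A(Q, -1)) = -33*(-2 + I) = 66 - 33*I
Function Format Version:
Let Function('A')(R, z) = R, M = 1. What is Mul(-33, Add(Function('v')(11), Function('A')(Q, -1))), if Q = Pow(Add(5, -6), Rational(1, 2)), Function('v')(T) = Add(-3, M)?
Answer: Add(66, Mul(-33, I)) ≈ Add(66.000, Mul(-33.000, I))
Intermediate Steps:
Function('v')(T) = -2 (Function('v')(T) = Add(-3, 1) = -2)
Q = I (Q = Pow(-1, Rational(1, 2)) = I ≈ Mul(1.0000, I))
Mul(-33, Add(Function('v')(11), Function('A')(Q, -1))) = Mul(-33, Add(-2, I)) = Add(66, Mul(-33, I))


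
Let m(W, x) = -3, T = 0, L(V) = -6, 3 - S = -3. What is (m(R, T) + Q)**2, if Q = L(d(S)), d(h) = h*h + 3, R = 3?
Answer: 81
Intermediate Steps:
S = 6 (S = 3 - 1*(-3) = 3 + 3 = 6)
d(h) = 3 + h**2 (d(h) = h**2 + 3 = 3 + h**2)
Q = -6
(m(R, T) + Q)**2 = (-3 - 6)**2 = (-9)**2 = 81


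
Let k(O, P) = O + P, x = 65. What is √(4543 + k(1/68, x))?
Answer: √5326865/34 ≈ 67.882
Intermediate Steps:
√(4543 + k(1/68, x)) = √(4543 + (1/68 + 65)) = √(4543 + 4421/68) = √(313345/68) = √5326865/34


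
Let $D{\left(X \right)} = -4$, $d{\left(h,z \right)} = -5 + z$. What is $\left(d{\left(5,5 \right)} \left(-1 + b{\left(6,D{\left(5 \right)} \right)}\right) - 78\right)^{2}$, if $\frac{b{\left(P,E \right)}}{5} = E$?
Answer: $6084$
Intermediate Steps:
$b{\left(P,E \right)} = 5 E$
$\left(d{\left(5,5 \right)} \left(-1 + b{\left(6,D{\left(5 \right)} \right)}\right) - 78\right)^{2} = \left(\left(-5 + 5\right) \left(-1 + 5 \left(-4\right)\right) - 78\right)^{2} = \left(0 \left(-1 - 20\right) - 78\right)^{2} = \left(0 \left(-21\right) - 78\right)^{2} = \left(0 - 78\right)^{2} = \left(-78\right)^{2} = 6084$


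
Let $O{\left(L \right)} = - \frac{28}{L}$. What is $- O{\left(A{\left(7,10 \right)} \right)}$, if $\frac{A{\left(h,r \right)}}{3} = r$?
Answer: $\frac{14}{15} \approx 0.93333$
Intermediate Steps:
$A{\left(h,r \right)} = 3 r$
$- O{\left(A{\left(7,10 \right)} \right)} = - \frac{-28}{3 \cdot 10} = - \frac{-28}{30} = \left(-1\right) \left(- \frac{14}{15}\right) = \frac{14}{15}$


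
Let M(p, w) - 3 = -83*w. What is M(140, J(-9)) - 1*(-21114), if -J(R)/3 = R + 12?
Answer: 21864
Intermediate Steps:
J(R) = -36 - 3*R (J(R) = -3*(R + 12) = -3*(12 + R) = -36 - 3*R)
M(p, w) = 3 - 83*w
M(140, J(-9)) - 1*(-21114) = (3 - 83*(-36 - 3*(-9))) - 1*(-21114) = (3 - 83*(-36 + 27)) + 21114 = (3 - 83*(-9)) + 21114 = (3 + 747) + 21114 = 750 + 21114 = 21864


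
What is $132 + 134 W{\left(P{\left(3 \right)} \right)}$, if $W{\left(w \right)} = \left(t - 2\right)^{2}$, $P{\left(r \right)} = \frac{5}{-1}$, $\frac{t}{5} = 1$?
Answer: $1338$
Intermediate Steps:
$t = 5$ ($t = 5 \cdot 1 = 5$)
$P{\left(r \right)} = -5$ ($P{\left(r \right)} = 5 \left(-1\right) = -5$)
$W{\left(w \right)} = 9$ ($W{\left(w \right)} = \left(5 - 2\right)^{2} = 3^{2} = 9$)
$132 + 134 W{\left(P{\left(3 \right)} \right)} = 132 + 134 \cdot 9 = 132 + 1206 = 1338$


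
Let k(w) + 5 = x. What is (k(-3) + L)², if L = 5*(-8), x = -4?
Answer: 2401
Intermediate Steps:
k(w) = -9 (k(w) = -5 - 4 = -9)
L = -40
(k(-3) + L)² = (-9 - 40)² = (-49)² = 2401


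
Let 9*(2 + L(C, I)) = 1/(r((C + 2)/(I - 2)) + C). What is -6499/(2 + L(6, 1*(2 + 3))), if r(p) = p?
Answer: -506922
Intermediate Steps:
L(C, I) = -2 + 1/(9*(C + (2 + C)/(-2 + I))) (L(C, I) = -2 + 1/(9*((C + 2)/(I - 2) + C)) = -2 + 1/(9*((2 + C)/(-2 + I) + C)) = -2 + 1/(9*(C + (2 + C)/(-2 + I))))
-6499/(2 + L(6, 1*(2 + 3))) = -6499/(2 + (-38 + 1*(2 + 3) + 18*6 - 18*6*1*(2 + 3))/(9*(2 - 1*6 + 6*(1*(2 + 3))))) = -6499/(2 + (-38 + 1*5 + 108 - 18*6*1*5)/(9*(2 - 6 + 6*(1*5)))) = -6499/(2 + (-38 + 5 + 108 - 18*6*5)/(9*(2 - 6 + 6*5))) = -6499/(2 + (-38 + 5 + 108 - 540)/(9*(2 - 6 + 30))) = -6499/(2 + (1/9)*(-465)/26) = -6499/(2 + (1/9)*(1/26)*(-465)) = -6499/(2 - 155/78) = -6499/(1/78) = 78*(-6499) = -506922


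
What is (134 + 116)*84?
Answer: 21000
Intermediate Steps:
(134 + 116)*84 = 250*84 = 21000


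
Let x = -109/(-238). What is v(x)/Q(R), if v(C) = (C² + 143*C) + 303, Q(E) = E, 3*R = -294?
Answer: -20884719/5551112 ≈ -3.7623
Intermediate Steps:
x = 109/238 (x = -109*(-1/238) = 109/238 ≈ 0.45798)
R = -98 (R = (⅓)*(-294) = -98)
v(C) = 303 + C² + 143*C
v(x)/Q(R) = (303 + (109/238)² + 143*(109/238))/(-98) = (303 + 11881/56644 + 15587/238)*(-1/98) = (20884719/56644)*(-1/98) = -20884719/5551112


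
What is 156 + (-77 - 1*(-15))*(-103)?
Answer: 6542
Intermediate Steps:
156 + (-77 - 1*(-15))*(-103) = 156 + (-77 + 15)*(-103) = 156 - 62*(-103) = 156 + 6386 = 6542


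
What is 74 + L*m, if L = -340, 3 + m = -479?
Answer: 163954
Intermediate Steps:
m = -482 (m = -3 - 479 = -482)
74 + L*m = 74 - 340*(-482) = 74 + 163880 = 163954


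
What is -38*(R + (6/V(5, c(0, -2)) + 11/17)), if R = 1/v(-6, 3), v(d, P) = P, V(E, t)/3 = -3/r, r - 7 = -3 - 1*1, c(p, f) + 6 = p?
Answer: 1976/51 ≈ 38.745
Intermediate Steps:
c(p, f) = -6 + p
r = 3 (r = 7 + (-3 - 1*1) = 7 + (-3 - 1) = 7 - 4 = 3)
V(E, t) = -3 (V(E, t) = 3*(-3/3) = 3*(-3*⅓) = 3*(-1) = -3)
R = ⅓ (R = 1/3 = ⅓ ≈ 0.33333)
-38*(R + (6/V(5, c(0, -2)) + 11/17)) = -38*(⅓ + (6/(-3) + 11/17)) = -38*(⅓ + (6*(-⅓) + 11*(1/17))) = -38*(⅓ + (-2 + 11/17)) = -38*(⅓ - 23/17) = -38*(-52/51) = 1976/51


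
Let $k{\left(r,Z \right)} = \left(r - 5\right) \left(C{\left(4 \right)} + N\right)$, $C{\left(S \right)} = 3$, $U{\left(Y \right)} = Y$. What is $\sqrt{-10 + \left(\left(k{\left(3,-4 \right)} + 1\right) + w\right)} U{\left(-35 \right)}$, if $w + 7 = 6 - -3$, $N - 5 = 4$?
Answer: $- 35 i \sqrt{31} \approx - 194.87 i$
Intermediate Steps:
$N = 9$ ($N = 5 + 4 = 9$)
$w = 2$ ($w = -7 + \left(6 - -3\right) = -7 + \left(6 + 3\right) = -7 + 9 = 2$)
$k{\left(r,Z \right)} = -60 + 12 r$ ($k{\left(r,Z \right)} = \left(r - 5\right) \left(3 + 9\right) = \left(-5 + r\right) 12 = -60 + 12 r$)
$\sqrt{-10 + \left(\left(k{\left(3,-4 \right)} + 1\right) + w\right)} U{\left(-35 \right)} = \sqrt{-10 + \left(\left(\left(-60 + 12 \cdot 3\right) + 1\right) + 2\right)} \left(-35\right) = \sqrt{-10 + \left(\left(\left(-60 + 36\right) + 1\right) + 2\right)} \left(-35\right) = \sqrt{-10 + \left(\left(-24 + 1\right) + 2\right)} \left(-35\right) = \sqrt{-10 + \left(-23 + 2\right)} \left(-35\right) = \sqrt{-10 - 21} \left(-35\right) = \sqrt{-31} \left(-35\right) = i \sqrt{31} \left(-35\right) = - 35 i \sqrt{31}$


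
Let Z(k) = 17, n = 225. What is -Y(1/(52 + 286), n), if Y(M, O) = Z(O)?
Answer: -17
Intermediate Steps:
Y(M, O) = 17
-Y(1/(52 + 286), n) = -1*17 = -17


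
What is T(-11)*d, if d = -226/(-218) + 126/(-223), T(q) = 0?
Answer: 0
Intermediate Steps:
d = 11465/24307 (d = -226*(-1/218) + 126*(-1/223) = 113/109 - 126/223 = 11465/24307 ≈ 0.47167)
T(-11)*d = 0*(11465/24307) = 0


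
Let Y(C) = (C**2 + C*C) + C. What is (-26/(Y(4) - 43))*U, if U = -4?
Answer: -104/7 ≈ -14.857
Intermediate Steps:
Y(C) = C + 2*C**2 (Y(C) = (C**2 + C**2) + C = 2*C**2 + C = C + 2*C**2)
(-26/(Y(4) - 43))*U = (-26/(4*(1 + 2*4) - 43))*(-4) = (-26/(4*(1 + 8) - 43))*(-4) = (-26/(4*9 - 43))*(-4) = (-26/(36 - 43))*(-4) = (-26/(-7))*(-4) = -1/7*(-26)*(-4) = (26/7)*(-4) = -104/7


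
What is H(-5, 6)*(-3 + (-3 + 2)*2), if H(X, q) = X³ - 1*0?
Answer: 625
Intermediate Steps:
H(X, q) = X³ (H(X, q) = X³ + 0 = X³)
H(-5, 6)*(-3 + (-3 + 2)*2) = (-5)³*(-3 + (-3 + 2)*2) = -125*(-3 - 1*2) = -125*(-3 - 2) = -125*(-5) = 625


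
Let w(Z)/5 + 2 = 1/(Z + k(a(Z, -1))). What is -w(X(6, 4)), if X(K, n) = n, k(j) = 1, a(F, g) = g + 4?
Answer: 9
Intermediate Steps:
a(F, g) = 4 + g
w(Z) = -10 + 5/(1 + Z) (w(Z) = -10 + 5/(Z + 1) = -10 + 5/(1 + Z))
-w(X(6, 4)) = -5*(-1 - 2*4)/(1 + 4) = -5*(-1 - 8)/5 = -5*(-9)/5 = -1*(-9) = 9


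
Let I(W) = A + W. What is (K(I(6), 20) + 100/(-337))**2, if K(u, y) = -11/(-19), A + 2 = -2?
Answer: 3265249/40998409 ≈ 0.079643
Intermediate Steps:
A = -4 (A = -2 - 2 = -4)
I(W) = -4 + W
K(u, y) = 11/19 (K(u, y) = -11*(-1/19) = 11/19)
(K(I(6), 20) + 100/(-337))**2 = (11/19 + 100/(-337))**2 = (11/19 + 100*(-1/337))**2 = (11/19 - 100/337)**2 = (1807/6403)**2 = 3265249/40998409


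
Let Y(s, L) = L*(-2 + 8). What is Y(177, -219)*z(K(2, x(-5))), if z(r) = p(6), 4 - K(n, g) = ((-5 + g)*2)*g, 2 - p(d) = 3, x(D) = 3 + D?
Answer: 1314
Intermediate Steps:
Y(s, L) = 6*L (Y(s, L) = L*6 = 6*L)
p(d) = -1 (p(d) = 2 - 1*3 = 2 - 3 = -1)
K(n, g) = 4 - g*(-10 + 2*g) (K(n, g) = 4 - (-5 + g)*2*g = 4 - (-10 + 2*g)*g = 4 - g*(-10 + 2*g))
z(r) = -1
Y(177, -219)*z(K(2, x(-5))) = (6*(-219))*(-1) = -1314*(-1) = 1314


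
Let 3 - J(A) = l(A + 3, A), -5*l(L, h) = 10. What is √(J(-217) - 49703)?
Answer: 3*I*√5522 ≈ 222.93*I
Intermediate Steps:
l(L, h) = -2 (l(L, h) = -⅕*10 = -2)
J(A) = 5 (J(A) = 3 - 1*(-2) = 3 + 2 = 5)
√(J(-217) - 49703) = √(5 - 49703) = √(-49698) = 3*I*√5522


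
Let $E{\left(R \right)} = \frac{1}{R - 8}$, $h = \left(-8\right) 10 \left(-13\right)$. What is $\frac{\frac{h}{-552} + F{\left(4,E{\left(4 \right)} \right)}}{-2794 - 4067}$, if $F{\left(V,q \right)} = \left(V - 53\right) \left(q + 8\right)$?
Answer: $\frac{105331}{1893636} \approx 0.055624$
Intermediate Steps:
$h = 1040$ ($h = \left(-80\right) \left(-13\right) = 1040$)
$E{\left(R \right)} = \frac{1}{-8 + R}$
$F{\left(V,q \right)} = \left(-53 + V\right) \left(8 + q\right)$
$\frac{\frac{h}{-552} + F{\left(4,E{\left(4 \right)} \right)}}{-2794 - 4067} = \frac{\frac{1040}{-552} + \left(-424 - \frac{53}{-8 + 4} + 8 \cdot 4 + \frac{4}{-8 + 4}\right)}{-2794 - 4067} = \frac{1040 \left(- \frac{1}{552}\right) + \left(-424 - \frac{53}{-4} + 32 + \frac{4}{-4}\right)}{-6861} = \left(- \frac{130}{69} + \left(-424 - - \frac{53}{4} + 32 + 4 \left(- \frac{1}{4}\right)\right)\right) \left(- \frac{1}{6861}\right) = \left(- \frac{130}{69} + \left(-424 + \frac{53}{4} + 32 - 1\right)\right) \left(- \frac{1}{6861}\right) = \left(- \frac{130}{69} - \frac{1519}{4}\right) \left(- \frac{1}{6861}\right) = \left(- \frac{105331}{276}\right) \left(- \frac{1}{6861}\right) = \frac{105331}{1893636}$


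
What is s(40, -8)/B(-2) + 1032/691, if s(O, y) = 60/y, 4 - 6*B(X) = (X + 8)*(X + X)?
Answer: -2199/19348 ≈ -0.11366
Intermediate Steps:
B(X) = 2/3 - X*(8 + X)/3 (B(X) = 2/3 - (X + 8)*(X + X)/6 = 2/3 - (8 + X)*2*X/6 = 2/3 - X*(8 + X)/3)
s(40, -8)/B(-2) + 1032/691 = (60/(-8))/(2/3 - 8/3*(-2) - 1/3*(-2)**2) + 1032/691 = (60*(-1/8))/(2/3 + 16/3 - 1/3*4) + 1032*(1/691) = -15/(2*(2/3 + 16/3 - 4/3)) + 1032/691 = -15/(2*14/3) + 1032/691 = -15/2*3/14 + 1032/691 = -45/28 + 1032/691 = -2199/19348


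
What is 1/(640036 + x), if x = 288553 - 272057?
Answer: 1/656532 ≈ 1.5232e-6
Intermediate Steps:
x = 16496
1/(640036 + x) = 1/(640036 + 16496) = 1/656532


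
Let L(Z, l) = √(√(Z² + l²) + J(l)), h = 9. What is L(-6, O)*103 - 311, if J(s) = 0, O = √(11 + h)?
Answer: -311 + 103*2^(¾)*7^(¼) ≈ -29.237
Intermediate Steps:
O = 2*√5 (O = √(11 + 9) = √20 = 2*√5 ≈ 4.4721)
L(Z, l) = (Z² + l²)^(¼) (L(Z, l) = √(√(Z² + l²) + 0) = √(√(Z² + l²)) = (Z² + l²)^(¼))
L(-6, O)*103 - 311 = ((-6)² + (2*√5)²)^(¼)*103 - 311 = (36 + 20)^(¼)*103 - 311 = 56^(¼)*103 - 311 = 103*56^(¼) - 311 = -311 + 103*56^(¼)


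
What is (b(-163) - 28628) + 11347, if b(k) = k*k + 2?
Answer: 9290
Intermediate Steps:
b(k) = 2 + k² (b(k) = k² + 2 = 2 + k²)
(b(-163) - 28628) + 11347 = ((2 + (-163)²) - 28628) + 11347 = ((2 + 26569) - 28628) + 11347 = (26571 - 28628) + 11347 = -2057 + 11347 = 9290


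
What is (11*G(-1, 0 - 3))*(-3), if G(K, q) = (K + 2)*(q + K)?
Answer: 132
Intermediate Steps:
G(K, q) = (2 + K)*(K + q)
(11*G(-1, 0 - 3))*(-3) = (11*((-1)**2 + 2*(-1) + 2*(0 - 3) - (0 - 3)))*(-3) = (11*(1 - 2 + 2*(-3) - 1*(-3)))*(-3) = (11*(1 - 2 - 6 + 3))*(-3) = (11*(-4))*(-3) = -44*(-3) = 132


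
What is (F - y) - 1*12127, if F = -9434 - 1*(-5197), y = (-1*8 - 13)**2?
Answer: -16805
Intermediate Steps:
y = 441 (y = (-8 - 13)**2 = (-21)**2 = 441)
F = -4237 (F = -9434 + 5197 = -4237)
(F - y) - 1*12127 = (-4237 - 1*441) - 1*12127 = (-4237 - 441) - 12127 = -4678 - 12127 = -16805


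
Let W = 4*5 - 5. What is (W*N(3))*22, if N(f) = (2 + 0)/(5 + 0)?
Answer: 132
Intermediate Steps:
N(f) = ⅖ (N(f) = 2/5 = 2*(⅕) = ⅖)
W = 15 (W = 20 - 5 = 15)
(W*N(3))*22 = (15*(⅖))*22 = 6*22 = 132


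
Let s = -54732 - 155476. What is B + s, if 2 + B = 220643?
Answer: 10433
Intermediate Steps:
s = -210208
B = 220641 (B = -2 + 220643 = 220641)
B + s = 220641 - 210208 = 10433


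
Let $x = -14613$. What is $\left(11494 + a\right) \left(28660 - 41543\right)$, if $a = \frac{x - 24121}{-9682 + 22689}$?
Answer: $- \frac{1925541156292}{13007} \approx -1.4804 \cdot 10^{8}$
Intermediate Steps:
$a = - \frac{38734}{13007}$ ($a = \frac{-14613 - 24121}{-9682 + 22689} = - \frac{38734}{13007} \approx -2.9779$)
$\left(11494 + a\right) \left(28660 - 41543\right) = \left(11494 - \frac{38734}{13007}\right) \left(28660 - 41543\right) = \frac{149463724}{13007} \left(-12883\right) = - \frac{1925541156292}{13007}$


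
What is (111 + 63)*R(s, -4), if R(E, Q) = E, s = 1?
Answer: 174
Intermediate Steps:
(111 + 63)*R(s, -4) = (111 + 63)*1 = 174*1 = 174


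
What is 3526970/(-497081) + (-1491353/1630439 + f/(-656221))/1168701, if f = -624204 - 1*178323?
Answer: -4410215837573230840493890/621563149176307824064839 ≈ -7.0954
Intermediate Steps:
f = -802527 (f = -624204 - 178323 = -802527)
3526970/(-497081) + (-1491353/1630439 + f/(-656221))/1168701 = 3526970/(-497081) + (-1491353/1630439 - 802527/(-656221))/1168701 = 3526970*(-1/497081) + (-1491353*1/1630439 - 802527*(-1/656221))*(1/1168701) = -3526970/497081 + (-1491353/1630439 + 802527/656221)*(1/1168701) = -3526970/497081 + (329814162340/1069928311019)*(1/1168701) = -3526970/497081 + 329814162340/1250426287016216319 = -4410215837573230840493890/621563149176307824064839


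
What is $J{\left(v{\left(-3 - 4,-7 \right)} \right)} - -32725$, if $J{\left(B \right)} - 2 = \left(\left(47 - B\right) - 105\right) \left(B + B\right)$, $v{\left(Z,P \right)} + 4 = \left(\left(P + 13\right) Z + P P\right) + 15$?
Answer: $29991$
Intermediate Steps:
$v{\left(Z,P \right)} = 11 + P^{2} + Z \left(13 + P\right)$ ($v{\left(Z,P \right)} = -4 + \left(\left(\left(P + 13\right) Z + P P\right) + 15\right) = -4 + \left(\left(\left(13 + P\right) Z + P^{2}\right) + 15\right) = -4 + \left(\left(Z \left(13 + P\right) + P^{2}\right) + 15\right) = -4 + \left(\left(P^{2} + Z \left(13 + P\right)\right) + 15\right) = -4 + \left(15 + P^{2} + Z \left(13 + P\right)\right) = 11 + P^{2} + Z \left(13 + P\right)$)
$J{\left(B \right)} = 2 + 2 B \left(-58 - B\right)$ ($J{\left(B \right)} = 2 + \left(\left(47 - B\right) - 105\right) \left(B + B\right) = 2 + \left(-58 - B\right) 2 B = 2 + 2 B \left(-58 - B\right)$)
$J{\left(v{\left(-3 - 4,-7 \right)} \right)} - -32725 = \left(2 - 116 \left(11 + \left(-7\right)^{2} + 13 \left(-3 - 4\right) - 7 \left(-3 - 4\right)\right) - 2 \left(11 + \left(-7\right)^{2} + 13 \left(-3 - 4\right) - 7 \left(-3 - 4\right)\right)^{2}\right) - -32725 = \left(2 - 116 \left(11 + 49 + 13 \left(-7\right) - -49\right) - 2 \left(11 + 49 + 13 \left(-7\right) - -49\right)^{2}\right) + 32725 = \left(2 - 116 \left(11 + 49 - 91 + 49\right) - 2 \left(11 + 49 - 91 + 49\right)^{2}\right) + 32725 = \left(2 - 2088 - 2 \cdot 18^{2}\right) + 32725 = \left(2 - 2088 - 648\right) + 32725 = -2734 + 32725 = 29991$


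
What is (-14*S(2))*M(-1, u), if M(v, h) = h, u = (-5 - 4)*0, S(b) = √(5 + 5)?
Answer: 0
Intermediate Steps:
S(b) = √10
u = 0 (u = -9*0 = 0)
(-14*S(2))*M(-1, u) = -14*√10*0 = 0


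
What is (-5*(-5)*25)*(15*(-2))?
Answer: -18750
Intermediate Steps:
(-5*(-5)*25)*(15*(-2)) = (25*25)*(-30) = 625*(-30) = -18750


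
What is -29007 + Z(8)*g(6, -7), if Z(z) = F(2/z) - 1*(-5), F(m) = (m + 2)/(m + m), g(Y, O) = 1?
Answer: -57995/2 ≈ -28998.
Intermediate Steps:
F(m) = (2 + m)/(2*m) (F(m) = (2 + m)/((2*m)) = (2 + m)*(1/(2*m)) = (2 + m)/(2*m))
Z(z) = 5 + z*(2 + 2/z)/4 (Z(z) = (2 + 2/z)/(2*((2/z))) - 1*(-5) = (z/2)*(2 + 2/z)/2 + 5 = z*(2 + 2/z)/4 + 5 = 5 + z*(2 + 2/z)/4)
-29007 + Z(8)*g(6, -7) = -29007 + (11/2 + (1/2)*8)*1 = -29007 + (11/2 + 4)*1 = -29007 + (19/2)*1 = -29007 + 19/2 = -57995/2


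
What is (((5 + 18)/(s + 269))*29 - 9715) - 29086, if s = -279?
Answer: -388677/10 ≈ -38868.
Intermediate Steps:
(((5 + 18)/(s + 269))*29 - 9715) - 29086 = (((5 + 18)/(-279 + 269))*29 - 9715) - 29086 = ((23/(-10))*29 - 9715) - 29086 = ((23*(-1/10))*29 - 9715) - 29086 = (-23/10*29 - 9715) - 29086 = (-667/10 - 9715) - 29086 = -97817/10 - 29086 = -388677/10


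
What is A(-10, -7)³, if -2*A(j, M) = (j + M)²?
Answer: -24137569/8 ≈ -3.0172e+6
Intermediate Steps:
A(j, M) = -(M + j)²/2 (A(j, M) = -(j + M)²/2 = -(M + j)²/2)
A(-10, -7)³ = (-(-7 - 10)²/2)³ = (-½*(-17)²)³ = (-½*289)³ = (-289/2)³ = -24137569/8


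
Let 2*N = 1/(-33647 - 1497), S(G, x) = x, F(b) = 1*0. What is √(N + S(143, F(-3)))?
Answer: I*√4393/17572 ≈ 0.0037719*I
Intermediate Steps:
F(b) = 0
N = -1/70288 (N = 1/(2*(-33647 - 1497)) = (½)/(-35144) = (½)*(-1/35144) = -1/70288 ≈ -1.4227e-5)
√(N + S(143, F(-3))) = √(-1/70288 + 0) = √(-1/70288) = I*√4393/17572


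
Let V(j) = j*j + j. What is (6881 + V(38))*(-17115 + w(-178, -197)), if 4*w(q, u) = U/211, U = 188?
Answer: -30200616134/211 ≈ -1.4313e+8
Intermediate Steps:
w(q, u) = 47/211 (w(q, u) = (188/211)/4 = (188*(1/211))/4 = (¼)*(188/211) = 47/211)
V(j) = j + j² (V(j) = j² + j = j + j²)
(6881 + V(38))*(-17115 + w(-178, -197)) = (6881 + 38*(1 + 38))*(-17115 + 47/211) = (6881 + 38*39)*(-3611218/211) = (6881 + 1482)*(-3611218/211) = 8363*(-3611218/211) = -30200616134/211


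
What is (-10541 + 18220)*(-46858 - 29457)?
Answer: -586022885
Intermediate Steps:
(-10541 + 18220)*(-46858 - 29457) = 7679*(-76315) = -586022885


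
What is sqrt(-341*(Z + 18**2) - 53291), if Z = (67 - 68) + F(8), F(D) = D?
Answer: I*sqrt(166162) ≈ 407.63*I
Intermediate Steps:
Z = 7 (Z = (67 - 68) + 8 = -1 + 8 = 7)
sqrt(-341*(Z + 18**2) - 53291) = sqrt(-341*(7 + 18**2) - 53291) = sqrt(-341*(7 + 324) - 53291) = sqrt(-341*331 - 53291) = sqrt(-112871 - 53291) = sqrt(-166162) = I*sqrt(166162)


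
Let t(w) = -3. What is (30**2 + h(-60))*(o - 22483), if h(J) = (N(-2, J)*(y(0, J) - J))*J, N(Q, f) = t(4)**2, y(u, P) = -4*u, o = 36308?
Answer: -435487500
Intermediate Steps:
N(Q, f) = 9 (N(Q, f) = (-3)**2 = 9)
h(J) = -9*J**2 (h(J) = (9*(-4*0 - J))*J = (9*(0 - J))*J = (9*(-J))*J = (-9*J)*J = -9*J**2)
(30**2 + h(-60))*(o - 22483) = (30**2 - 9*(-60)**2)*(36308 - 22483) = (900 - 9*3600)*13825 = (900 - 32400)*13825 = -31500*13825 = -435487500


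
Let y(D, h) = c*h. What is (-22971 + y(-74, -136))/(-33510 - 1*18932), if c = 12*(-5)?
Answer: 14811/52442 ≈ 0.28243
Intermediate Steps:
c = -60
y(D, h) = -60*h
(-22971 + y(-74, -136))/(-33510 - 1*18932) = (-22971 - 60*(-136))/(-33510 - 1*18932) = (-22971 + 8160)/(-33510 - 18932) = -14811/(-52442) = -14811*(-1/52442) = 14811/52442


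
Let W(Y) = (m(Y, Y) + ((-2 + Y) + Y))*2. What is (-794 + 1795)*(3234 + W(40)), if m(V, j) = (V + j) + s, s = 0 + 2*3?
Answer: 3565562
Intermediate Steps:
s = 6 (s = 0 + 6 = 6)
m(V, j) = 6 + V + j (m(V, j) = (V + j) + 6 = 6 + V + j)
W(Y) = 8 + 8*Y (W(Y) = ((6 + Y + Y) + ((-2 + Y) + Y))*2 = ((6 + 2*Y) + (-2 + 2*Y))*2 = (4 + 4*Y)*2 = 8 + 8*Y)
(-794 + 1795)*(3234 + W(40)) = (-794 + 1795)*(3234 + (8 + 8*40)) = 1001*(3234 + (8 + 320)) = 1001*(3234 + 328) = 1001*3562 = 3565562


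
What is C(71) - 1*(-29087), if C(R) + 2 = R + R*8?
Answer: 29724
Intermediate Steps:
C(R) = -2 + 9*R (C(R) = -2 + (R + R*8) = -2 + (R + 8*R) = -2 + 9*R)
C(71) - 1*(-29087) = (-2 + 9*71) - 1*(-29087) = (-2 + 639) + 29087 = 637 + 29087 = 29724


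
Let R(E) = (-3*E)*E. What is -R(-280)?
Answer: 235200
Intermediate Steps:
R(E) = -3*E**2
-R(-280) = -(-3)*(-280)**2 = -(-3)*78400 = -1*(-235200) = 235200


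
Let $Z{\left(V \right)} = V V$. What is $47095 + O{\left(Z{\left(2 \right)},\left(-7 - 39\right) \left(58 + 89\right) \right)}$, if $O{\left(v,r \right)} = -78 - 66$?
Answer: $46951$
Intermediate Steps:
$Z{\left(V \right)} = V^{2}$
$O{\left(v,r \right)} = -144$ ($O{\left(v,r \right)} = -78 - 66 = -144$)
$47095 + O{\left(Z{\left(2 \right)},\left(-7 - 39\right) \left(58 + 89\right) \right)} = 47095 - 144 = 46951$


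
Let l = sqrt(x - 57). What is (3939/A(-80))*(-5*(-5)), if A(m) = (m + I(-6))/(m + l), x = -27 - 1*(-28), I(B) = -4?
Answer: 656500/7 - 32825*I*sqrt(14)/14 ≈ 93786.0 - 8772.8*I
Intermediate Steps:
x = 1 (x = -27 + 28 = 1)
l = 2*I*sqrt(14) (l = sqrt(1 - 57) = sqrt(-56) = 2*I*sqrt(14) ≈ 7.4833*I)
A(m) = (-4 + m)/(m + 2*I*sqrt(14)) (A(m) = (m - 4)/(m + 2*I*sqrt(14)) = (-4 + m)/(m + 2*I*sqrt(14)))
(3939/A(-80))*(-5*(-5)) = (3939/(((-4 - 80)/(-80 + 2*I*sqrt(14)))))*(-5*(-5)) = (3939/((-84/(-80 + 2*I*sqrt(14)))))*25 = (3939*(20/21 - I*sqrt(14)/42))*25 = (26260/7 - 1313*I*sqrt(14)/14)*25 = 656500/7 - 32825*I*sqrt(14)/14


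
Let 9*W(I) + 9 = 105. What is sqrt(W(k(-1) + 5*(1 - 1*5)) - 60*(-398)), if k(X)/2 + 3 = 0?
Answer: 34*sqrt(186)/3 ≈ 154.57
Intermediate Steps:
k(X) = -6 (k(X) = -6 + 2*0 = -6 + 0 = -6)
W(I) = 32/3 (W(I) = -1 + (1/9)*105 = -1 + 35/3 = 32/3)
sqrt(W(k(-1) + 5*(1 - 1*5)) - 60*(-398)) = sqrt(32/3 - 60*(-398)) = sqrt(32/3 + 23880) = sqrt(71672/3) = 34*sqrt(186)/3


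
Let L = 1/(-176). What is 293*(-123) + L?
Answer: -6342865/176 ≈ -36039.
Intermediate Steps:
L = -1/176 ≈ -0.0056818
293*(-123) + L = 293*(-123) - 1/176 = -36039 - 1/176 = -6342865/176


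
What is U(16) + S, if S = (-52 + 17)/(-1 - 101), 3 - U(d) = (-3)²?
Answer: -577/102 ≈ -5.6569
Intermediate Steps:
U(d) = -6 (U(d) = 3 - 1*(-3)² = 3 - 1*9 = 3 - 9 = -6)
S = 35/102 (S = -35/(-102) = -35*(-1/102) = 35/102 ≈ 0.34314)
U(16) + S = -6 + 35/102 = -577/102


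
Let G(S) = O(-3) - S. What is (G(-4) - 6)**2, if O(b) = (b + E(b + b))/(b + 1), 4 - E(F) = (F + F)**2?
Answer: 19321/4 ≈ 4830.3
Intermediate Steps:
E(F) = 4 - 4*F**2 (E(F) = 4 - (F + F)**2 = 4 - (2*F)**2 = 4 - 4*F**2)
O(b) = (4 + b - 16*b**2)/(1 + b) (O(b) = (b + (4 - 4*(b + b)**2))/(b + 1) = (b + (4 - 4*4*b**2))/(1 + b) = (b + (4 - 16*b**2))/(1 + b) = (4 + b - 16*b**2)/(1 + b))
G(S) = 143/2 - S (G(S) = (4 - 3 - 16*(-3)**2)/(1 - 3) - S = (4 - 3 - 16*9)/(-2) - S = -(4 - 3 - 144)/2 - S = -1/2*(-143) - S = 143/2 - S)
(G(-4) - 6)**2 = ((143/2 - 1*(-4)) - 6)**2 = ((143/2 + 4) - 6)**2 = (151/2 - 6)**2 = (139/2)**2 = 19321/4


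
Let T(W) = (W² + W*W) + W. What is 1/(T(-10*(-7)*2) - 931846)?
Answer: -1/892506 ≈ -1.1204e-6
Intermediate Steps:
T(W) = W + 2*W² (T(W) = (W² + W²) + W = 2*W² + W = W + 2*W²)
1/(T(-10*(-7)*2) - 931846) = 1/((-10*(-7)*2)*(1 + 2*(-10*(-7)*2)) - 931846) = 1/((70*2)*(1 + 2*(70*2)) - 931846) = 1/(140*(1 + 2*140) - 931846) = 1/(140*(1 + 280) - 931846) = 1/(140*281 - 931846) = 1/(39340 - 931846) = 1/(-892506) = -1/892506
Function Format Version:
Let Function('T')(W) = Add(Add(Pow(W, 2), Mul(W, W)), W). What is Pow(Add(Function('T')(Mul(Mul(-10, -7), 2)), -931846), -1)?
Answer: Rational(-1, 892506) ≈ -1.1204e-6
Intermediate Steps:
Function('T')(W) = Add(W, Mul(2, Pow(W, 2))) (Function('T')(W) = Add(Add(Pow(W, 2), Pow(W, 2)), W) = Add(Mul(2, Pow(W, 2)), W) = Add(W, Mul(2, Pow(W, 2))))
Pow(Add(Function('T')(Mul(Mul(-10, -7), 2)), -931846), -1) = Pow(Add(Mul(Mul(Mul(-10, -7), 2), Add(1, Mul(2, Mul(Mul(-10, -7), 2)))), -931846), -1) = Pow(Add(Mul(Mul(70, 2), Add(1, Mul(2, Mul(70, 2)))), -931846), -1) = Pow(Add(Mul(140, Add(1, Mul(2, 140))), -931846), -1) = Pow(Add(Mul(140, Add(1, 280)), -931846), -1) = Pow(Add(Mul(140, 281), -931846), -1) = Pow(Add(39340, -931846), -1) = Pow(-892506, -1) = Rational(-1, 892506)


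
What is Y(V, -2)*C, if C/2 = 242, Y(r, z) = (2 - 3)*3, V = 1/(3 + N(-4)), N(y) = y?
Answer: -1452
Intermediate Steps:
V = -1 (V = 1/(3 - 4) = 1/(-1) = -1)
Y(r, z) = -3 (Y(r, z) = -1*3 = -3)
C = 484 (C = 2*242 = 484)
Y(V, -2)*C = -3*484 = -1452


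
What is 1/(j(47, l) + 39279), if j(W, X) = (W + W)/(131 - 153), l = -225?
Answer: 11/432022 ≈ 2.5462e-5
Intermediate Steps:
j(W, X) = -W/11 (j(W, X) = (2*W)/(-22) = (2*W)*(-1/22) = -W/11)
1/(j(47, l) + 39279) = 1/(-1/11*47 + 39279) = 1/(-47/11 + 39279) = 1/(432022/11) = 11/432022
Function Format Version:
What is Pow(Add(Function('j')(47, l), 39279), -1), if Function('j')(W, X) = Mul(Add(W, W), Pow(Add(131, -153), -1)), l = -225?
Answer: Rational(11, 432022) ≈ 2.5462e-5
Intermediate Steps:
Function('j')(W, X) = Mul(Rational(-1, 11), W) (Function('j')(W, X) = Mul(Mul(2, W), Pow(-22, -1)) = Mul(Mul(2, W), Rational(-1, 22)) = Mul(Rational(-1, 11), W))
Pow(Add(Function('j')(47, l), 39279), -1) = Pow(Add(Mul(Rational(-1, 11), 47), 39279), -1) = Pow(Add(Rational(-47, 11), 39279), -1) = Pow(Rational(432022, 11), -1) = Rational(11, 432022)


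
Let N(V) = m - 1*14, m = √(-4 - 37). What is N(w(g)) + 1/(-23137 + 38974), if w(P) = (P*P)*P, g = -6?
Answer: -221717/15837 + I*√41 ≈ -14.0 + 6.4031*I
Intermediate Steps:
w(P) = P³ (w(P) = P²*P = P³)
m = I*√41 (m = √(-41) = I*√41 ≈ 6.4031*I)
N(V) = -14 + I*√41 (N(V) = I*√41 - 1*14 = I*√41 - 14 = -14 + I*√41)
N(w(g)) + 1/(-23137 + 38974) = (-14 + I*√41) + 1/(-23137 + 38974) = (-14 + I*√41) + 1/15837 = -221717/15837 + I*√41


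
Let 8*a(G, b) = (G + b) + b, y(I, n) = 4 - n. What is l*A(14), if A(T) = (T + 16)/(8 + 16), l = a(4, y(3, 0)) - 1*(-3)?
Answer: 45/8 ≈ 5.6250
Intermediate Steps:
a(G, b) = b/4 + G/8 (a(G, b) = ((G + b) + b)/8 = (G + 2*b)/8 = b/4 + G/8)
l = 9/2 (l = ((4 - 1*0)/4 + (⅛)*4) - 1*(-3) = ((4 + 0)/4 + ½) + 3 = ((¼)*4 + ½) + 3 = (1 + ½) + 3 = 3/2 + 3 = 9/2 ≈ 4.5000)
A(T) = ⅔ + T/24 (A(T) = (16 + T)/24 = (16 + T)*(1/24) = ⅔ + T/24)
l*A(14) = 9*(⅔ + (1/24)*14)/2 = 9*(⅔ + 7/12)/2 = (9/2)*(5/4) = 45/8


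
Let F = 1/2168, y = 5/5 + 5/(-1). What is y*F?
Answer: -1/542 ≈ -0.0018450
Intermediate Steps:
y = -4 (y = 5*(⅕) + 5*(-1) = 1 - 5 = -4)
F = 1/2168 ≈ 0.00046125
y*F = -4*1/2168 = -1/542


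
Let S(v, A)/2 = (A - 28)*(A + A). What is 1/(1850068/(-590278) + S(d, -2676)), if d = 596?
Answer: 295139/8542388957590 ≈ 3.4550e-8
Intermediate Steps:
S(v, A) = 4*A*(-28 + A) (S(v, A) = 2*((A - 28)*(A + A)) = 2*((-28 + A)*(2*A)) = 2*(2*A*(-28 + A)) = 4*A*(-28 + A))
1/(1850068/(-590278) + S(d, -2676)) = 1/(1850068/(-590278) + 4*(-2676)*(-28 - 2676)) = 1/(1850068*(-1/590278) + 4*(-2676)*(-2704)) = 1/(-925034/295139 + 28943616) = 1/(8542388957590/295139) = 295139/8542388957590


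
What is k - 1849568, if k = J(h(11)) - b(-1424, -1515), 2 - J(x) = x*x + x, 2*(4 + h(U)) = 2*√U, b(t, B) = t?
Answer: -1848165 + 7*√11 ≈ -1.8481e+6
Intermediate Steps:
h(U) = -4 + √U (h(U) = -4 + (2*√U)/2 = -4 + √U)
J(x) = 2 - x - x² (J(x) = 2 - (x*x + x) = 2 - (x² + x) = 2 - (x + x²) = 2 + (-x - x²) = 2 - x - x²)
k = 1430 - √11 - (-4 + √11)² (k = (2 - (-4 + √11) - (-4 + √11)²) - 1*(-1424) = (2 + (4 - √11) - (-4 + √11)²) + 1424 = (6 - √11 - (-4 + √11)²) + 1424 = 1430 - √11 - (-4 + √11)² ≈ 1426.2)
k - 1849568 = (1403 + 7*√11) - 1849568 = -1848165 + 7*√11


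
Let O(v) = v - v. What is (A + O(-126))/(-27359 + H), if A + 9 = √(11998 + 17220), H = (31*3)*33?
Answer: 9/24290 - √29218/24290 ≈ -0.0066666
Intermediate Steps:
O(v) = 0
H = 3069 (H = 93*33 = 3069)
A = -9 + √29218 (A = -9 + √(11998 + 17220) = -9 + √29218 ≈ 161.93)
(A + O(-126))/(-27359 + H) = ((-9 + √29218) + 0)/(-27359 + 3069) = (-9 + √29218)/(-24290) = (-9 + √29218)*(-1/24290) = 9/24290 - √29218/24290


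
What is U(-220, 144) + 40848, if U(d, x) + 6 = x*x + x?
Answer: 61722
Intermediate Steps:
U(d, x) = -6 + x + x² (U(d, x) = -6 + (x*x + x) = -6 + (x² + x) = -6 + (x + x²) = -6 + x + x²)
U(-220, 144) + 40848 = (-6 + 144 + 144²) + 40848 = (-6 + 144 + 20736) + 40848 = 20874 + 40848 = 61722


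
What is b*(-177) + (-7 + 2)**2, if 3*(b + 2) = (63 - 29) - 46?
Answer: 1087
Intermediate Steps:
b = -6 (b = -2 + ((63 - 29) - 46)/3 = -2 + (34 - 46)/3 = -2 + (1/3)*(-12) = -2 - 4 = -6)
b*(-177) + (-7 + 2)**2 = -6*(-177) + (-7 + 2)**2 = 1062 + (-5)**2 = 1062 + 25 = 1087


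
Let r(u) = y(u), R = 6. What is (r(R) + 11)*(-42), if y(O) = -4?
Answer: -294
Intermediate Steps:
r(u) = -4
(r(R) + 11)*(-42) = (-4 + 11)*(-42) = 7*(-42) = -294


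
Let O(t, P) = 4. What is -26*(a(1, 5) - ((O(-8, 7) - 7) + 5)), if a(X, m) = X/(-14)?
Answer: 377/7 ≈ 53.857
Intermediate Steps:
a(X, m) = -X/14 (a(X, m) = X*(-1/14) = -X/14)
-26*(a(1, 5) - ((O(-8, 7) - 7) + 5)) = -26*(-1/14*1 - ((4 - 7) + 5)) = -26*(-1/14 - (-3 + 5)) = -26*(-1/14 - 1*2) = -26*(-1/14 - 2) = -26*(-29/14) = 377/7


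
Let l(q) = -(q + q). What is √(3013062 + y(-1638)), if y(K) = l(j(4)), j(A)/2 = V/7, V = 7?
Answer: √3013058 ≈ 1735.8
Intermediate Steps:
j(A) = 2 (j(A) = 2*(7/7) = 2*(7*(⅐)) = 2*1 = 2)
l(q) = -2*q
y(K) = -4 (y(K) = -2*2 = -4)
√(3013062 + y(-1638)) = √(3013062 - 4) = √3013058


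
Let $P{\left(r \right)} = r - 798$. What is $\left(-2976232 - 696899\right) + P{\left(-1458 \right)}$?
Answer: $-3675387$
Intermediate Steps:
$P{\left(r \right)} = -798 + r$
$\left(-2976232 - 696899\right) + P{\left(-1458 \right)} = \left(-2976232 - 696899\right) - 2256 = -3673131 - 2256 = -3675387$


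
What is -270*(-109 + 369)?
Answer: -70200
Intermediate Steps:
-270*(-109 + 369) = -270*260 = -1*70200 = -70200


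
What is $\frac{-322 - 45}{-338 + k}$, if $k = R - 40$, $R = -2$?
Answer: $\frac{367}{380} \approx 0.96579$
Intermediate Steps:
$k = -42$ ($k = -2 - 40 = -42$)
$\frac{-322 - 45}{-338 + k} = \frac{-322 - 45}{-338 - 42} = - \frac{367}{-380} = \left(-367\right) \left(- \frac{1}{380}\right) = \frac{367}{380}$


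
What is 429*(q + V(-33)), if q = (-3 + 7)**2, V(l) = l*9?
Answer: -120549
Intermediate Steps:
V(l) = 9*l
q = 16 (q = 4**2 = 16)
429*(q + V(-33)) = 429*(16 + 9*(-33)) = 429*(16 - 297) = 429*(-281) = -120549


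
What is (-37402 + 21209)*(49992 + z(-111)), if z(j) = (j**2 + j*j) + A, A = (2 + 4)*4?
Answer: -1208936994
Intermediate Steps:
A = 24 (A = 6*4 = 24)
z(j) = 24 + 2*j**2 (z(j) = (j**2 + j*j) + 24 = (j**2 + j**2) + 24 = 2*j**2 + 24 = 24 + 2*j**2)
(-37402 + 21209)*(49992 + z(-111)) = (-37402 + 21209)*(49992 + (24 + 2*(-111)**2)) = -16193*(49992 + (24 + 2*12321)) = -16193*(49992 + (24 + 24642)) = -16193*(49992 + 24666) = -16193*74658 = -1208936994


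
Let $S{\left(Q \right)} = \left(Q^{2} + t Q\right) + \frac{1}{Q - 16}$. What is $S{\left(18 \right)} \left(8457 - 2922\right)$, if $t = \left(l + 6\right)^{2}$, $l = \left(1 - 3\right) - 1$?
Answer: $\frac{5385555}{2} \approx 2.6928 \cdot 10^{6}$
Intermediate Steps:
$l = -3$ ($l = -2 - 1 = -3$)
$t = 9$ ($t = \left(-3 + 6\right)^{2} = 3^{2} = 9$)
$S{\left(Q \right)} = Q^{2} + \frac{1}{-16 + Q} + 9 Q$ ($S{\left(Q \right)} = \left(Q^{2} + 9 Q\right) + \frac{1}{Q - 16} = \left(Q^{2} + 9 Q\right) + \frac{1}{-16 + Q} = Q^{2} + \frac{1}{-16 + Q} + 9 Q$)
$S{\left(18 \right)} \left(8457 - 2922\right) = \frac{1 + 18^{3} - 2592 - 7 \cdot 18^{2}}{-16 + 18} \left(8457 - 2922\right) = \frac{1 + 5832 - 2592 - 2268}{2} \cdot 5535 = \frac{1}{2} \cdot 973 \cdot 5535 = \frac{973}{2} \cdot 5535 = \frac{5385555}{2}$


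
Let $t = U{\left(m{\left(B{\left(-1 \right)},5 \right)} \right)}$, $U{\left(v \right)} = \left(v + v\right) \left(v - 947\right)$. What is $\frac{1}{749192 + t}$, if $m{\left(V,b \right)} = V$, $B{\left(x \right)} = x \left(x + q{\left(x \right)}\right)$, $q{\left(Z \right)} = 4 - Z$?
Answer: $\frac{1}{756800} \approx 1.3214 \cdot 10^{-6}$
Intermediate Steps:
$B{\left(x \right)} = 4 x$ ($B{\left(x \right)} = x \left(x - \left(-4 + x\right)\right) = x 4 = 4 x$)
$U{\left(v \right)} = 2 v \left(-947 + v\right)$
$t = 7608$ ($t = 2 \cdot 4 \left(-1\right) \left(-947 + 4 \left(-1\right)\right) = 2 \left(-4\right) \left(-947 - 4\right) = 2 \left(-4\right) \left(-951\right) = 7608$)
$\frac{1}{749192 + t} = \frac{1}{749192 + 7608} = \frac{1}{756800}$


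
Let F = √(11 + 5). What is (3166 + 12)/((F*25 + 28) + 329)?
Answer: 3178/457 ≈ 6.9540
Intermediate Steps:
F = 4 (F = √16 = 4)
(3166 + 12)/((F*25 + 28) + 329) = (3166 + 12)/((4*25 + 28) + 329) = 3178/((100 + 28) + 329) = 3178/(128 + 329) = 3178/457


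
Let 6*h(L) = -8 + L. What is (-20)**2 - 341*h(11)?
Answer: 459/2 ≈ 229.50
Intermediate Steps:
h(L) = -4/3 + L/6 (h(L) = (-8 + L)/6 = -4/3 + L/6)
(-20)**2 - 341*h(11) = (-20)**2 - 341*(-4/3 + (1/6)*11) = 400 - 341*(-4/3 + 11/6) = 400 - 341*1/2 = 400 - 341/2 = 459/2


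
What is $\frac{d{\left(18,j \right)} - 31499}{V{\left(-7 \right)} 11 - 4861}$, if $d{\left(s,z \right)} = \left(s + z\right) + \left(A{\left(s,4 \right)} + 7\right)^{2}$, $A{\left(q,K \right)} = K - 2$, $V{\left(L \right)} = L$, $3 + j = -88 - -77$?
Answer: $\frac{15707}{2469} \approx 6.3617$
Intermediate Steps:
$j = -14$ ($j = -3 - 11 = -14$)
$A{\left(q,K \right)} = -2 + K$
$d{\left(s,z \right)} = 81 + s + z$ ($d{\left(s,z \right)} = \left(s + z\right) + \left(\left(-2 + 4\right) + 7\right)^{2} = \left(s + z\right) + \left(2 + 7\right)^{2} = \left(s + z\right) + 9^{2} = \left(s + z\right) + 81 = 81 + s + z$)
$\frac{d{\left(18,j \right)} - 31499}{V{\left(-7 \right)} 11 - 4861} = \frac{\left(81 + 18 - 14\right) - 31499}{\left(-7\right) 11 - 4861} = \frac{85 - 31499}{-77 - 4861} = - \frac{31414}{-4938} = \left(-31414\right) \left(- \frac{1}{4938}\right) = \frac{15707}{2469}$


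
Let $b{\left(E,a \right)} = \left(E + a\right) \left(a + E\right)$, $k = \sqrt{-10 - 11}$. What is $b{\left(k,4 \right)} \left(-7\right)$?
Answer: $35 - 56 i \sqrt{21} \approx 35.0 - 256.62 i$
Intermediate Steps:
$k = i \sqrt{21}$ ($k = \sqrt{-21} = i \sqrt{21} \approx 4.5826 i$)
$b{\left(E,a \right)} = \left(E + a\right)^{2}$ ($b{\left(E,a \right)} = \left(E + a\right) \left(E + a\right) = \left(E + a\right)^{2}$)
$b{\left(k,4 \right)} \left(-7\right) = \left(i \sqrt{21} + 4\right)^{2} \left(-7\right) = \left(4 + i \sqrt{21}\right)^{2} \left(-7\right) = - 7 \left(4 + i \sqrt{21}\right)^{2}$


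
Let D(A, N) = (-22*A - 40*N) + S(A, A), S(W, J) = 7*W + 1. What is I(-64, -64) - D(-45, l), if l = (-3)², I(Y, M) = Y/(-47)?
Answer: -14788/47 ≈ -314.64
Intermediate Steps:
S(W, J) = 1 + 7*W
I(Y, M) = -Y/47 (I(Y, M) = Y*(-1/47) = -Y/47)
l = 9
D(A, N) = 1 - 40*N - 15*A (D(A, N) = (-22*A - 40*N) + (1 + 7*A) = (-40*N - 22*A) + (1 + 7*A) = 1 - 40*N - 15*A)
I(-64, -64) - D(-45, l) = -1/47*(-64) - (1 - 40*9 - 15*(-45)) = 64/47 - (1 - 360 + 675) = 64/47 - 1*316 = 64/47 - 316 = -14788/47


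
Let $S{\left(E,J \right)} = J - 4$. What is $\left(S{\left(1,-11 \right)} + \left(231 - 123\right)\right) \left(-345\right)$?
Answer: $-32085$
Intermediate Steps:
$S{\left(E,J \right)} = -4 + J$ ($S{\left(E,J \right)} = J - 4 = -4 + J$)
$\left(S{\left(1,-11 \right)} + \left(231 - 123\right)\right) \left(-345\right) = \left(\left(-4 - 11\right) + \left(231 - 123\right)\right) \left(-345\right) = \left(-15 + \left(231 - 123\right)\right) \left(-345\right) = \left(-15 + 108\right) \left(-345\right) = 93 \left(-345\right) = -32085$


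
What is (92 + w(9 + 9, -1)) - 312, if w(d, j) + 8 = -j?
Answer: -227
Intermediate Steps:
w(d, j) = -8 - j
(92 + w(9 + 9, -1)) - 312 = (92 + (-8 - 1*(-1))) - 312 = (92 + (-8 + 1)) - 312 = (92 - 7) - 312 = 85 - 312 = -227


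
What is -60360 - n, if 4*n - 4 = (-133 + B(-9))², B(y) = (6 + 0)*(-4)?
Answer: -266093/4 ≈ -66523.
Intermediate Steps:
B(y) = -24 (B(y) = 6*(-4) = -24)
n = 24653/4 (n = 1 + (-133 - 24)²/4 = 1 + (¼)*(-157)² = 1 + (¼)*24649 = 1 + 24649/4 = 24653/4 ≈ 6163.3)
-60360 - n = -60360 - 1*24653/4 = -60360 - 24653/4 = -266093/4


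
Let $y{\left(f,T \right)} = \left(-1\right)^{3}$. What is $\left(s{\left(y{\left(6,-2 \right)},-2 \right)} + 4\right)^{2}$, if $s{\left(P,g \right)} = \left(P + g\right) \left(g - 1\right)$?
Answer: $169$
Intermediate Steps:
$y{\left(f,T \right)} = -1$
$s{\left(P,g \right)} = \left(-1 + g\right) \left(P + g\right)$ ($s{\left(P,g \right)} = \left(P + g\right) \left(-1 + g\right) = \left(-1 + g\right) \left(P + g\right)$)
$\left(s{\left(y{\left(6,-2 \right)},-2 \right)} + 4\right)^{2} = \left(\left(\left(-2\right)^{2} - -1 - -2 - -2\right) + 4\right)^{2} = \left(\left(4 + 1 + 2 + 2\right) + 4\right)^{2} = \left(9 + 4\right)^{2} = 13^{2} = 169$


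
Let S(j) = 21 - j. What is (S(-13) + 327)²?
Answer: 130321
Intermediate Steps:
(S(-13) + 327)² = ((21 - 1*(-13)) + 327)² = ((21 + 13) + 327)² = (34 + 327)² = 361² = 130321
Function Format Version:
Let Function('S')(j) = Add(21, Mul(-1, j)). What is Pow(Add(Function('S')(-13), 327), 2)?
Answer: 130321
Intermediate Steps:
Pow(Add(Function('S')(-13), 327), 2) = Pow(Add(Add(21, Mul(-1, -13)), 327), 2) = Pow(Add(Add(21, 13), 327), 2) = Pow(Add(34, 327), 2) = Pow(361, 2) = 130321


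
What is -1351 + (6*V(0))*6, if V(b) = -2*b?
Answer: -1351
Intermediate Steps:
-1351 + (6*V(0))*6 = -1351 + (6*(-2*0))*6 = -1351 + (6*0)*6 = -1351 + 0*6 = -1351 + 0 = -1351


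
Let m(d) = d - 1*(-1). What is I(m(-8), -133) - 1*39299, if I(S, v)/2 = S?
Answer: -39313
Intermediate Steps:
m(d) = 1 + d (m(d) = d + 1 = 1 + d)
I(S, v) = 2*S
I(m(-8), -133) - 1*39299 = 2*(1 - 8) - 1*39299 = 2*(-7) - 39299 = -14 - 39299 = -39313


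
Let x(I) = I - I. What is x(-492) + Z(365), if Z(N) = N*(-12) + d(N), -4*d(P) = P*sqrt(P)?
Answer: -4380 - 365*sqrt(365)/4 ≈ -6123.3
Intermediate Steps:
d(P) = -P**(3/2)/4 (d(P) = -P*sqrt(P)/4 = -P**(3/2)/4)
Z(N) = -12*N - N**(3/2)/4 (Z(N) = N*(-12) - N**(3/2)/4 = -12*N - N**(3/2)/4)
x(I) = 0
x(-492) + Z(365) = 0 + (-12*365 - 365*sqrt(365)/4) = 0 + (-4380 - 365*sqrt(365)/4) = -4380 - 365*sqrt(365)/4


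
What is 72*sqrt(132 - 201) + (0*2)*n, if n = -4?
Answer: 72*I*sqrt(69) ≈ 598.08*I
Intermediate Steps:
72*sqrt(132 - 201) + (0*2)*n = 72*sqrt(132 - 201) + (0*2)*(-4) = 72*sqrt(-69) + 0*(-4) = 72*(I*sqrt(69)) + 0 = 72*I*sqrt(69) + 0 = 72*I*sqrt(69)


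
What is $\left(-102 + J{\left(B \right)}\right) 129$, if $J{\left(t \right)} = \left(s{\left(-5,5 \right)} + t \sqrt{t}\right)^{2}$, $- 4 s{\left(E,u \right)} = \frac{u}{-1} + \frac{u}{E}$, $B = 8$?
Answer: $\frac{212721}{4} + 6192 \sqrt{2} \approx 61937.0$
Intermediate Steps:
$s{\left(E,u \right)} = \frac{u}{4} - \frac{u}{4 E}$ ($s{\left(E,u \right)} = - \frac{\frac{u}{-1} + \frac{u}{E}}{4} = - \frac{u \left(-1\right) + \frac{u}{E}}{4} = - \frac{- u + \frac{u}{E}}{4} = \frac{u}{4} - \frac{u}{4 E}$)
$J{\left(t \right)} = \left(\frac{3}{2} + t^{\frac{3}{2}}\right)^{2}$ ($J{\left(t \right)} = \left(\frac{1}{4} \cdot 5 \frac{1}{-5} \left(-1 - 5\right) + t \sqrt{t}\right)^{2} = \left(\frac{1}{4} \cdot 5 \left(- \frac{1}{5}\right) \left(-6\right) + t^{\frac{3}{2}}\right)^{2} = \left(\frac{3}{2} + t^{\frac{3}{2}}\right)^{2}$)
$\left(-102 + J{\left(B \right)}\right) 129 = \left(-102 + \frac{\left(3 + 2 \cdot 8^{\frac{3}{2}}\right)^{2}}{4}\right) 129 = \left(-102 + \frac{\left(3 + 2 \cdot 16 \sqrt{2}\right)^{2}}{4}\right) 129 = \left(-102 + \frac{\left(3 + 32 \sqrt{2}\right)^{2}}{4}\right) 129 = -13158 + \frac{129 \left(3 + 32 \sqrt{2}\right)^{2}}{4}$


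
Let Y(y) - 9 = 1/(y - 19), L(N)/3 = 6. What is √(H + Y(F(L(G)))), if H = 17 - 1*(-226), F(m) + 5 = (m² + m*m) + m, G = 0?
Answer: √103865970/642 ≈ 15.875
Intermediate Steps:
L(N) = 18 (L(N) = 3*6 = 18)
F(m) = -5 + m + 2*m² (F(m) = -5 + ((m² + m*m) + m) = -5 + ((m² + m²) + m) = -5 + (2*m² + m) = -5 + (m + 2*m²) = -5 + m + 2*m²)
Y(y) = 9 + 1/(-19 + y) (Y(y) = 9 + 1/(y - 19) = 9 + 1/(-19 + y))
H = 243 (H = 17 + 226 = 243)
√(H + Y(F(L(G)))) = √(243 + (-170 + 9*(-5 + 18 + 2*18²))/(-19 + (-5 + 18 + 2*18²))) = √(243 + (-170 + 9*(-5 + 18 + 2*324))/(-19 + (-5 + 18 + 2*324))) = √(243 + (-170 + 9*(-5 + 18 + 648))/(-19 + (-5 + 18 + 648))) = √(243 + (-170 + 9*661)/(-19 + 661)) = √(243 + (-170 + 5949)/642) = √(243 + (1/642)*5779) = √(243 + 5779/642) = √(161785/642) = √103865970/642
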